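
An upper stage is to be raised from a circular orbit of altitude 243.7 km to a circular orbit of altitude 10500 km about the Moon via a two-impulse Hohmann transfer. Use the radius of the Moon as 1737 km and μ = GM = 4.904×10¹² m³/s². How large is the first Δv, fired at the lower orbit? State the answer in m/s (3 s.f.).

r₁ = 1737 + 243.7 = 1980.7 km = 1.9807×10⁶ m.
r₂ = 1737 + 10500 = 12237 km = 1.2237×10⁷ m.
Transfer ellipse a_t = (r₁ + r₂)/2 = 7.109×10⁶ m.
At r₁: circular v_c1 = √(μ/r₁) = 1573 m/s; transfer-perilune v_p = √[μ(2/r₁ − 1/a_t)] = 2064 m/s.
Δv₁ = v_p − v_c1 = 490.9 m/s.

Δv ≈ 491 m/s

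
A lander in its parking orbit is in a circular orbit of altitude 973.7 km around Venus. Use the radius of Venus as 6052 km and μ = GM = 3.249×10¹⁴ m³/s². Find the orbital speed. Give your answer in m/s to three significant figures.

v ≈ 6800 m/s

r = 6052 + 973.7 = 7025.7 km = 7.0257×10⁶ m.
For a circular orbit v = √(μ/r) = √(3.249×10¹⁴ / 7.026×10⁶) = √(4.624×10⁷) = 6800 m/s.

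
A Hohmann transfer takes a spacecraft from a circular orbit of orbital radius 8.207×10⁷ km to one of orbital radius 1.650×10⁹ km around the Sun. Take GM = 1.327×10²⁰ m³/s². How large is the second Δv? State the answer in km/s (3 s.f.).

Δv ≈ 6.21 km/s

r₁ = 8.207×10⁷ km = 8.207×10¹⁰ m.
r₂ = 1.650×10⁹ km = 1.650×10¹² m.
Transfer ellipse a_t = (r₁ + r₂)/2 = 8.660×10¹¹ m.
At r₁: circular v_c1 = √(μ/r₁) = 40210 m/s; transfer-perihelion v_p = √[μ(2/r₁ − 1/a_t)] = 55500 m/s.
At r₂: circular v_c2 = √(μ/r₂) = 8968 m/s; transfer-aphelion v_a = √[μ(2/r₂ − 1/a_t)] = 2761 m/s.
Δv₂ = v_c2 − v_a = 6207 m/s.
= 6.207 km/s.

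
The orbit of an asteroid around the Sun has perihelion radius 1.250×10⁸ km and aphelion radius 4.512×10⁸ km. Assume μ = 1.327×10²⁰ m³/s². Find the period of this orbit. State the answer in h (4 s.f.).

Semi-major axis a = (r_p + r_a)/2 = (1.2500×10⁸ + 4.5120×10⁸)/2 = 2.8810×10⁸ km = 2.881×10¹¹ m.
By Kepler's third law T = 2π√(a³/μ) = 2π × 1.342×10⁷ = 8.434×10⁷ s.
= 23430 h.

T ≈ 23430 h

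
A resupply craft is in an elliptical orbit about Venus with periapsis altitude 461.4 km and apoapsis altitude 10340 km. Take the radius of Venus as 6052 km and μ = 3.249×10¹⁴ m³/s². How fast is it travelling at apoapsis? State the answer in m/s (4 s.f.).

v ≈ 3357 m/s

r_p = 6052 + 461.4 = 6513.4 km = 6.5134×10⁶ m.
r_a = 6052 + 10340 = 16392 km = 1.6392×10⁷ m.
Semi-major axis a = (r_p + r_a)/2 = 11453 km = 1.145×10⁷ m.
Vis-viva: v² = μ(2/r − 1/a) = 3.249×10¹⁴ × (1.220×10⁻⁷ − 8.732×10⁻⁸) = 1.127×10⁷ m²/s².
v = 3357 m/s.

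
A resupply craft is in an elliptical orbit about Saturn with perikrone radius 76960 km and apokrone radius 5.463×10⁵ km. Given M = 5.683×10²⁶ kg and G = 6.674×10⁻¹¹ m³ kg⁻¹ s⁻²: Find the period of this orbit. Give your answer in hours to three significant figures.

T ≈ 49.3 hours

μ = GM = 6.674×10⁻¹¹ × 5.683×10²⁶ = 3.793×10¹⁶ m³/s².
Semi-major axis a = (r_p + r_a)/2 = (76960 + 5.4630×10⁵)/2 = 3.1163×10⁵ km = 3.116×10⁸ m.
By Kepler's third law T = 2π√(a³/μ) = 2π × 2.825×10⁴ = 1.775×10⁵ s.
= 49.30 hours.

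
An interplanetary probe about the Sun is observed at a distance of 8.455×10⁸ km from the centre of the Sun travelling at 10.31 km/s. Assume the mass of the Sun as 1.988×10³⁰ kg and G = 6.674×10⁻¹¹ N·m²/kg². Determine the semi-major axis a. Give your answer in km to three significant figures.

μ = GM = 6.674×10⁻¹¹ × 1.988×10³⁰ = 1.327×10²⁰ m³/s².
r = 8.455×10¹¹ m.
Vis-viva rearranged: 1/a = 2/r − v²/μ = 2.365×10⁻¹² − 8.012×10⁻¹³ = 1.564×10⁻¹² m⁻¹.
a = 6.393×10¹¹ m = 6.3926×10⁸ km.

a ≈ 6.39×10⁸ km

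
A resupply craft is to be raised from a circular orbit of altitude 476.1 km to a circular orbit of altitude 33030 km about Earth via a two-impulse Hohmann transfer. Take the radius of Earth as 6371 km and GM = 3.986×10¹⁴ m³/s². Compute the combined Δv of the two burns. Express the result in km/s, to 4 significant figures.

r₁ = 6371 + 476.1 = 6847.1 km = 6.8471×10⁶ m.
r₂ = 6371 + 33030 = 39401 km = 3.9401×10⁷ m.
Transfer ellipse a_t = (r₁ + r₂)/2 = 2.312×10⁷ m.
At r₁: circular v_c1 = √(μ/r₁) = 7630 m/s; transfer-perigee v_p = √[μ(2/r₁ − 1/a_t)] = 9959 m/s.
Δv₁ = v_p − v_c1 = 2330 m/s.
At r₂: circular v_c2 = √(μ/r₂) = 3181 m/s; transfer-apogee v_a = √[μ(2/r₂ − 1/a_t)] = 1731 m/s.
Δv₂ = v_c2 − v_a = 1450 m/s.
Total Δv = Δv₁ + Δv₂ = 3780 m/s = 3.780 km/s.

Δv_total ≈ 3.780 km/s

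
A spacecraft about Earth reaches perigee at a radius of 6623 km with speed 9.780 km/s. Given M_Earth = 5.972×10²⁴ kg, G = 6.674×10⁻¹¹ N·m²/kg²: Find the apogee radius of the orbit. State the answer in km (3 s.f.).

μ = GM = 6.674×10⁻¹¹ × 5.972×10²⁴ = 3.986×10¹⁴ m³/s².
r_p = 6.623×10⁶ m.
Specific energy ε = v²/2 − μ/r = -1.236×10⁷ J/kg, so a = −μ/(2ε) = 1.613×10⁷ m.
The apsides satisfy r_p + r_a = 2a, so the apogee radius is 2a − r_p = 2.564×10⁷ m = 25635 km.

apogee radius ≈ 25600 km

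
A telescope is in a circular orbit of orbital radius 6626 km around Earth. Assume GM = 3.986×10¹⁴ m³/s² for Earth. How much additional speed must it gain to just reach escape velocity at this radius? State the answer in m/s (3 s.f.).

Δv ≈ 3210 m/s

r = 6626 km = 6.626×10⁶ m.
Circular speed v_c = √(μ/r) = 7756 m/s.
Escape speed v_esc = √(2μ/r) = √2 × v_c = 10970 m/s.
Δv = v_esc − v_c = 3213 m/s.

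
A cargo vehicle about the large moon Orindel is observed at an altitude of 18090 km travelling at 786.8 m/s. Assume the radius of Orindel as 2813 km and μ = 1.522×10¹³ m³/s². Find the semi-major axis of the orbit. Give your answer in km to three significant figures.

a ≈ 18200 km

r = 2813 + 18090 = 20903 km = 2.090×10⁷ m.
Specific orbital energy ε = v²/2 − μ/r = (786.8)²/2 − 1.522×10¹³/2.090×10⁷ = -4.186×10⁵ J/kg.
Since ε = −μ/(2a), a = −μ/(2ε) = 1.818×10⁷ m = 18180 km.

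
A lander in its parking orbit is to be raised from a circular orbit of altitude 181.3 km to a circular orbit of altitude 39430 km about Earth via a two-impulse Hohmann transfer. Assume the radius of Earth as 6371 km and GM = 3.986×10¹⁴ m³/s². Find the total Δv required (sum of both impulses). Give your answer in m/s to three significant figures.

Δv_total ≈ 3990 m/s

r₁ = 6371 + 181.3 = 6552.3 km = 6.5523×10⁶ m.
r₂ = 6371 + 39430 = 45801 km = 4.5801×10⁷ m.
Transfer ellipse a_t = (r₁ + r₂)/2 = 2.618×10⁷ m.
At r₁: circular v_c1 = √(μ/r₁) = 7800 m/s; transfer-perigee v_p = √[μ(2/r₁ − 1/a_t)] = 10320 m/s.
Δv₁ = v_p − v_c1 = 2517 m/s.
At r₂: circular v_c2 = √(μ/r₂) = 2950 m/s; transfer-apogee v_a = √[μ(2/r₂ − 1/a_t)] = 1476 m/s.
Δv₂ = v_c2 − v_a = 1474 m/s.
Total Δv = Δv₁ + Δv₂ = 3991 m/s.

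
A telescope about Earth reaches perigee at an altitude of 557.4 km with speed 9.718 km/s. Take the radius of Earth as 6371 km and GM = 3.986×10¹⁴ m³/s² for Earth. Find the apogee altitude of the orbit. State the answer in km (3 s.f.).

r_p = 6371 + 557.4 = 6928.4 km = 6.928×10⁶ m.
Specific energy ε = v²/2 − μ/r = -1.031×10⁷ J/kg, so a = −μ/(2ε) = 1.933×10⁷ m.
The apsides satisfy r_p + r_a = 2a, so the apogee radius is 2a − r_p = 3.173×10⁷ m = 31727 km.
Apogee altitude = 31727 − 6371 = 25356 km.

apogee altitude ≈ 25400 km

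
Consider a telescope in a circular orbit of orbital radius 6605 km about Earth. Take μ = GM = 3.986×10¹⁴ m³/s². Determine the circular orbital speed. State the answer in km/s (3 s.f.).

r = 6605 km = 6.605×10⁶ m.
For a circular orbit v = √(μ/r) = √(3.986×10¹⁴ / 6.605×10⁶) = √(6.035×10⁷) = 7768 m/s.
That is 7.768 km/s.

v ≈ 7.77 km/s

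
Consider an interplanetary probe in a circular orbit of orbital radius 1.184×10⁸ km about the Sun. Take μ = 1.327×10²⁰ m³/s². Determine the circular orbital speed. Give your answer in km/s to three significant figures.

v ≈ 33.5 km/s

r = 1.184×10⁸ km = 1.184×10¹¹ m.
For a circular orbit v = √(μ/r) = √(1.327×10²⁰ / 1.184×10¹¹) = √(1.121×10⁹) = 33480 m/s.
That is 33.48 km/s.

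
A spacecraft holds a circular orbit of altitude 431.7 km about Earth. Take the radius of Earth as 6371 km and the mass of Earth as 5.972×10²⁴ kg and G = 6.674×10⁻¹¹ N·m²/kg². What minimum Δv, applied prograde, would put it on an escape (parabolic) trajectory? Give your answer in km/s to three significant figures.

Δv ≈ 3.17 km/s

μ = GM = 6.674×10⁻¹¹ × 5.972×10²⁴ = 3.986×10¹⁴ m³/s².
r = 6371 + 431.7 = 6802.7 km = 6.8027×10⁶ m.
Circular speed v_c = √(μ/r) = 7654 m/s.
Escape speed v_esc = √(2μ/r) = √2 × v_c = 10820 m/s.
Δv = v_esc − v_c = 3171 m/s = 3.171 km/s.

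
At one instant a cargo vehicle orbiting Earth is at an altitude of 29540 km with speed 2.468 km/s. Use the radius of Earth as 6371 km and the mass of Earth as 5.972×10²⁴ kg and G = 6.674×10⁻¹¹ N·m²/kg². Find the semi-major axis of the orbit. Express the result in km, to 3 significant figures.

a ≈ 24700 km

μ = GM = 6.674×10⁻¹¹ × 5.972×10²⁴ = 3.986×10¹⁴ m³/s².
r = 6371 + 29540 = 35911 km = 3.591×10⁷ m.
Vis-viva rearranged: 1/a = 2/r − v²/μ = 5.569×10⁻⁸ − 1.528×10⁻⁸ = 4.041×10⁻⁸ m⁻¹.
a = 2.475×10⁷ m = 24746 km.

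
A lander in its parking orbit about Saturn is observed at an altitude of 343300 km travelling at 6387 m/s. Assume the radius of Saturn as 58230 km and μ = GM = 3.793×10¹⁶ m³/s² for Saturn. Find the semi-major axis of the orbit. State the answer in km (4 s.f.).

r = 58230 + 343300 = 4.0153×10⁵ km = 4.015×10⁸ m.
Specific orbital energy ε = v²/2 − μ/r = (6387)²/2 − 3.793×10¹⁶/4.015×10⁸ = -7.407×10⁷ J/kg.
Since ε = −μ/(2a), a = −μ/(2ε) = 2.561×10⁸ m = 2.5605×10⁵ km.

a ≈ 2.561×10⁵ km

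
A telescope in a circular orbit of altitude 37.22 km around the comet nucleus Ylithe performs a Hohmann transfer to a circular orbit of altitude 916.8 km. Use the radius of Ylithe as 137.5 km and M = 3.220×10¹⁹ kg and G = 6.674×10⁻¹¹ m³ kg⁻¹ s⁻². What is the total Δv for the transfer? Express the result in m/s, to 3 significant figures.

μ = GM = 6.674×10⁻¹¹ × 3.220×10¹⁹ = 2.149×10⁹ m³/s².
r₁ = 137.5 + 37.22 = 174.72 km = 1.7472×10⁵ m.
r₂ = 137.5 + 916.8 = 1054.3 km = 1.0543×10⁶ m.
Transfer ellipse a_t = (r₁ + r₂)/2 = 6.145×10⁵ m.
At r₁: circular v_c1 = √(μ/r₁) = 110.9 m/s; transfer-periapsis v_p = √[μ(2/r₁ − 1/a_t)] = 145.3 m/s.
Δv₁ = v_p − v_c1 = 34.36 m/s.
At r₂: circular v_c2 = √(μ/r₂) = 45.15 m/s; transfer-apoapsis v_a = √[μ(2/r₂ − 1/a_t)] = 24.07 m/s.
Δv₂ = v_c2 − v_a = 21.07 m/s.
Total Δv = Δv₁ + Δv₂ = 55.44 m/s.

Δv_total ≈ 55.4 m/s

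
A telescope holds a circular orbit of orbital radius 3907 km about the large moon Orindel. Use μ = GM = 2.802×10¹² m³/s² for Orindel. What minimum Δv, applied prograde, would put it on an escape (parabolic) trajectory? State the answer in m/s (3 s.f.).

Δv ≈ 351 m/s

r = 3907 km = 3.907×10⁶ m.
Circular speed v_c = √(μ/r) = 846.9 m/s.
Escape speed v_esc = √(2μ/r) = √2 × v_c = 1198 m/s.
Δv = v_esc − v_c = 350.8 m/s.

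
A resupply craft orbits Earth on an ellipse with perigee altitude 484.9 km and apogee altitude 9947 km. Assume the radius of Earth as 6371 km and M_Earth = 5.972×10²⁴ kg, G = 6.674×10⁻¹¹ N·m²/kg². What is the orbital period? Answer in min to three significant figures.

T ≈ 207 min

μ = GM = 6.674×10⁻¹¹ × 5.972×10²⁴ = 3.986×10¹⁴ m³/s².
r_p = 6371 + 484.9 = 6855.9 km = 6.8559×10⁶ m.
r_a = 6371 + 9947 = 16318 km = 1.6318×10⁷ m.
Semi-major axis a = (r_p + r_a)/2 = (6855.9 + 16318)/2 = 11587 km = 1.159×10⁷ m.
By Kepler's third law T = 2π√(a³/μ) = 2π × 1.976×10³ = 1.241×10⁴ s.
= 206.9 min.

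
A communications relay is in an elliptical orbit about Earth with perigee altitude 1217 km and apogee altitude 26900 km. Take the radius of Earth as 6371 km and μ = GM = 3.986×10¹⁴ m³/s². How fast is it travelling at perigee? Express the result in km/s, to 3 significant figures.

v ≈ 9.25 km/s

r_p = 6371 + 1217 = 7588.0 km = 7.5880×10⁶ m.
r_a = 6371 + 26900 = 33271 km = 3.3271×10⁷ m.
Semi-major axis a = (r_p + r_a)/2 = 20430 km = 2.043×10⁷ m.
Vis-viva: v² = μ(2/r − 1/a) = 3.986×10¹⁴ × (2.636×10⁻⁷ − 4.895×10⁻⁸) = 8.555×10⁷ m²/s².
v = 9249 m/s = 9.249 km/s.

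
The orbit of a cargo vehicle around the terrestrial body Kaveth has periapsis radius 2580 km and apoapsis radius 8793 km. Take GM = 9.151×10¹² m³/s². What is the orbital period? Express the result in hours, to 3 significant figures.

Semi-major axis a = (r_p + r_a)/2 = (2580.0 + 8793.0)/2 = 5686.5 km = 5.686×10⁶ m.
By Kepler's third law T = 2π√(a³/μ) = 2π × 4.483×10³ = 2.817×10⁴ s.
= 7.824 hours.

T ≈ 7.82 hours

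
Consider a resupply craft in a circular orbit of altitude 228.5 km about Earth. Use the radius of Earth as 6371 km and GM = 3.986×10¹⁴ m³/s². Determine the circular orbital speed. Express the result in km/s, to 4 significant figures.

v ≈ 7.772 km/s

r = 6371 + 228.5 = 6599.5 km = 6.5995×10⁶ m.
For a circular orbit v = √(μ/r) = √(3.986×10¹⁴ / 6.600×10⁶) = √(6.040×10⁷) = 7772 m/s.
That is 7.772 km/s.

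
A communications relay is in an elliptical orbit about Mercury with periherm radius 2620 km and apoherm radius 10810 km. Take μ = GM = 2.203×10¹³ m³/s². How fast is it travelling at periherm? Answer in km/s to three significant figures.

v ≈ 3.68 km/s

Semi-major axis a = (r_p + r_a)/2 = 6715.0 km = 6.715×10⁶ m.
Vis-viva: v² = μ(2/r − 1/a) = 2.203×10¹³ × (7.634×10⁻⁷ − 1.489×10⁻⁷) = 1.354×10⁷ m²/s².
v = 3679 m/s = 3.679 km/s.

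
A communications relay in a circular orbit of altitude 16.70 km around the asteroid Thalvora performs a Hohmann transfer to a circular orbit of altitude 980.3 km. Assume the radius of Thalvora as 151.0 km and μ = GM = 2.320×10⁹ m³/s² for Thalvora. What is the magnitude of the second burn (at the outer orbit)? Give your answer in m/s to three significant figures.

r₁ = 151.0 + 16.70 = 167.70 km = 1.6770×10⁵ m.
r₂ = 151.0 + 980.3 = 1131.3 km = 1.1313×10⁶ m.
Transfer ellipse a_t = (r₁ + r₂)/2 = 6.495×10⁵ m.
At r₁: circular v_c1 = √(μ/r₁) = 117.6 m/s; transfer-periapsis v_p = √[μ(2/r₁ − 1/a_t)] = 155.2 m/s.
At r₂: circular v_c2 = √(μ/r₂) = 45.29 m/s; transfer-apoapsis v_a = √[μ(2/r₂ − 1/a_t)] = 23.01 m/s.
Δv₂ = v_c2 − v_a = 22.27 m/s.

Δv ≈ 22.3 m/s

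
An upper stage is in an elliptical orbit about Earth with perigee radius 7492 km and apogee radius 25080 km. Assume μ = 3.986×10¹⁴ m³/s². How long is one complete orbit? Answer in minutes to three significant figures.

T ≈ 345 minutes

Semi-major axis a = (r_p + r_a)/2 = (7492.0 + 25080)/2 = 16286 km = 1.629×10⁷ m.
By Kepler's third law T = 2π√(a³/μ) = 2π × 3.292×10³ = 2.068×10⁴ s.
= 344.7 minutes.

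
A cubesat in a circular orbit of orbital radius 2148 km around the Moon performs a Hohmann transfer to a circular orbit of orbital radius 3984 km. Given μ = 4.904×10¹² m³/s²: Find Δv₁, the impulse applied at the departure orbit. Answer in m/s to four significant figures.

r₁ = 2148 km = 2.148×10⁶ m.
r₂ = 3984 km = 3.984×10⁶ m.
Transfer ellipse a_t = (r₁ + r₂)/2 = 3.066×10⁶ m.
At r₁: circular v_c1 = √(μ/r₁) = 1511 m/s; transfer-perilune v_p = √[μ(2/r₁ − 1/a_t)] = 1722 m/s.
Δv₁ = v_p − v_c1 = 211.4 m/s.

Δv ≈ 211.4 m/s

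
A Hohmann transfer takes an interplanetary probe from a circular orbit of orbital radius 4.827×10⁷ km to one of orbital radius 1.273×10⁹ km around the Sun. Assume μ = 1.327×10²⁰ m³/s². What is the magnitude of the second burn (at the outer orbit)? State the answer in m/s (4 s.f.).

Δv ≈ 7450 m/s

r₁ = 4.827×10⁷ km = 4.827×10¹⁰ m.
r₂ = 1.273×10⁹ km = 1.273×10¹² m.
Transfer ellipse a_t = (r₁ + r₂)/2 = 6.606×10¹¹ m.
At r₁: circular v_c1 = √(μ/r₁) = 52430 m/s; transfer-perihelion v_p = √[μ(2/r₁ − 1/a_t)] = 72780 m/s.
At r₂: circular v_c2 = √(μ/r₂) = 10210 m/s; transfer-aphelion v_a = √[μ(2/r₂ − 1/a_t)] = 2760 m/s.
Δv₂ = v_c2 − v_a = 7450 m/s.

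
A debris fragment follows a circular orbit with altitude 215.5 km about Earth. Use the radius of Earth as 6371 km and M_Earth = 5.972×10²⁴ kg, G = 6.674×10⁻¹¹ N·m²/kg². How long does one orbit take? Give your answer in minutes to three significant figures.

T ≈ 88.7 minutes

μ = GM = 6.674×10⁻¹¹ × 5.972×10²⁴ = 3.986×10¹⁴ m³/s².
r = 6371 + 215.5 = 6586.5 km = 6.5865×10⁶ m.
Kepler's third law: T = 2π√(r³/μ) = 2π√((6.586×10⁶)³ / 3.986×10¹⁴).
r³/μ = 7.169×10⁵ s², so T = 2π × 8.467×10² = 5.320×10³ s.
Converting: 5.320×10³ s ÷ 60.00 = 88.67 minutes.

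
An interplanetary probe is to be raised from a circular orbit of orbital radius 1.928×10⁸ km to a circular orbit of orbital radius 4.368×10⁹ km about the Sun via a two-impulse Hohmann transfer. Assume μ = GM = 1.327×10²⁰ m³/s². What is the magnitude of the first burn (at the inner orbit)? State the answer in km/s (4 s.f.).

Δv ≈ 10.07 km/s

r₁ = 1.928×10⁸ km = 1.928×10¹¹ m.
r₂ = 4.368×10⁹ km = 4.368×10¹² m.
Transfer ellipse a_t = (r₁ + r₂)/2 = 2.280×10¹² m.
At r₁: circular v_c1 = √(μ/r₁) = 26240 m/s; transfer-perihelion v_p = √[μ(2/r₁ − 1/a_t)] = 36310 m/s.
Δv₁ = v_p − v_c1 = 10070 m/s.
= 10.07 km/s.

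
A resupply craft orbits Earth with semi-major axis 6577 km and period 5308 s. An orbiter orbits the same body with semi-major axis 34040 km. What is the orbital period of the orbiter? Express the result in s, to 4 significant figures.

T₂ ≈ 62500 s

Kepler's third law: T² ∝ a³, so T₂ = T₁ (a₂/a₁)^(3/2).
a₂/a₁ = 5.176, (a₂/a₁)^(3/2) = 11.77.
T₂ = 5308 × 11.77 = 62500 s.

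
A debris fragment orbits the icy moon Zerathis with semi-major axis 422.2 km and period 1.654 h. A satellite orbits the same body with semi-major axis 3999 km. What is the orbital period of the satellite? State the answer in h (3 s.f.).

T₂ ≈ 48.2 h

Kepler's third law: T² ∝ a³, so T₂ = T₁ (a₂/a₁)^(3/2).
a₂/a₁ = 9.472, (a₂/a₁)^(3/2) = 29.15.
T₂ = 1.654 × 29.15 = 48.22 h.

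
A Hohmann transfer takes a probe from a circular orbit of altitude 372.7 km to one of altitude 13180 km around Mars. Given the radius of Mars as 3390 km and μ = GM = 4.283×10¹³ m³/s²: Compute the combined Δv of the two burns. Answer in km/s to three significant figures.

Δv_total ≈ 1.56 km/s

r₁ = 3390 + 372.7 = 3762.7 km = 3.7627×10⁶ m.
r₂ = 3390 + 13180 = 16570 km = 1.6570×10⁷ m.
Transfer ellipse a_t = (r₁ + r₂)/2 = 1.017×10⁷ m.
At r₁: circular v_c1 = √(μ/r₁) = 3374 m/s; transfer-periapsis v_p = √[μ(2/r₁ − 1/a_t)] = 4307 m/s.
Δv₁ = v_p − v_c1 = 933.4 m/s.
At r₂: circular v_c2 = √(μ/r₂) = 1608 m/s; transfer-apoapsis v_a = √[μ(2/r₂ − 1/a_t)] = 978.1 m/s.
Δv₂ = v_c2 − v_a = 629.6 m/s.
Total Δv = Δv₁ + Δv₂ = 1563 m/s = 1.563 km/s.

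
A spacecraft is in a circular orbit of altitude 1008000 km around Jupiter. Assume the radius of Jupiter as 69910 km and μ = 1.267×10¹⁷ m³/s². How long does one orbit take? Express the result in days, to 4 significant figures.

r = 69910 + 1008000 = 1077900 km = 1.0779×10⁹ m.
Kepler's third law: T = 2π√(r³/μ) = 2π√((1.078×10⁹)³ / 1.267×10¹⁷).
r³/μ = 9.885×10⁹ s², so T = 2π × 9.942×10⁴ = 6.247×10⁵ s.
Converting: 6.247×10⁵ s ÷ 86400 = 7.230 days.

T ≈ 7.230 days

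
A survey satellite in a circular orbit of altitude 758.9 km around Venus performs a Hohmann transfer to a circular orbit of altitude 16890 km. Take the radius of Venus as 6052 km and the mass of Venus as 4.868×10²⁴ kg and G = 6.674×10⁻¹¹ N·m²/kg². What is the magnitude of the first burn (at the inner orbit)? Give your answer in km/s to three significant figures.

Δv ≈ 1.67 km/s

μ = GM = 6.674×10⁻¹¹ × 4.868×10²⁴ = 3.249×10¹⁴ m³/s².
r₁ = 6052 + 758.9 = 6810.9 km = 6.8109×10⁶ m.
r₂ = 6052 + 16890 = 22942 km = 2.2942×10⁷ m.
Transfer ellipse a_t = (r₁ + r₂)/2 = 1.488×10⁷ m.
At r₁: circular v_c1 = √(μ/r₁) = 6907 m/s; transfer-periapsis v_p = √[μ(2/r₁ − 1/a_t)] = 8577 m/s.
Δv₁ = v_p − v_c1 = 1670 m/s.
= 1.670 km/s.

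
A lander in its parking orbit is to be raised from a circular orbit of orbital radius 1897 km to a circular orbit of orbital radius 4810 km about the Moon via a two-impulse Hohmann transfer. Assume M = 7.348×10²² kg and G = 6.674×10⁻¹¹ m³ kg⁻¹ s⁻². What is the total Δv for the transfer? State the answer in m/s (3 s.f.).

μ = GM = 6.674×10⁻¹¹ × 7.348×10²² = 4.904×10¹² m³/s².
r₁ = 1897 km = 1.897×10⁶ m.
r₂ = 4810 km = 4.810×10⁶ m.
Transfer ellipse a_t = (r₁ + r₂)/2 = 3.354×10⁶ m.
At r₁: circular v_c1 = √(μ/r₁) = 1608 m/s; transfer-perilune v_p = √[μ(2/r₁ − 1/a_t)] = 1926 m/s.
Δv₁ = v_p − v_c1 = 317.8 m/s.
At r₂: circular v_c2 = √(μ/r₂) = 1010 m/s; transfer-apolune v_a = √[μ(2/r₂ − 1/a_t)] = 759.4 m/s.
Δv₂ = v_c2 − v_a = 250.3 m/s.
Total Δv = Δv₁ + Δv₂ = 568.1 m/s.

Δv_total ≈ 568 m/s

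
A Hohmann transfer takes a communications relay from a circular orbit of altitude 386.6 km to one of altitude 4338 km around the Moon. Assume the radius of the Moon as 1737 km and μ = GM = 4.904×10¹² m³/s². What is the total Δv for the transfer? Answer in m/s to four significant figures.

Δv_total ≈ 582.1 m/s

r₁ = 1737 + 386.6 = 2123.6 km = 2.1236×10⁶ m.
r₂ = 1737 + 4338 = 6075.0 km = 6.0750×10⁶ m.
Transfer ellipse a_t = (r₁ + r₂)/2 = 4.099×10⁶ m.
At r₁: circular v_c1 = √(μ/r₁) = 1520 m/s; transfer-perilune v_p = √[μ(2/r₁ − 1/a_t)] = 1850 m/s.
Δv₁ = v_p − v_c1 = 330.3 m/s.
At r₂: circular v_c2 = √(μ/r₂) = 898.5 m/s; transfer-apolune v_a = √[μ(2/r₂ − 1/a_t)] = 646.7 m/s.
Δv₂ = v_c2 − v_a = 251.8 m/s.
Total Δv = Δv₁ + Δv₂ = 582.1 m/s.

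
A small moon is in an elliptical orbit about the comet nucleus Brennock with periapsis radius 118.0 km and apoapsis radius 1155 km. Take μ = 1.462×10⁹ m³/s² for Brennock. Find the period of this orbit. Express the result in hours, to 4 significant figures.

T ≈ 23.18 hours

Semi-major axis a = (r_p + r_a)/2 = (118.00 + 1155.0)/2 = 636.50 km = 6.365×10⁵ m.
By Kepler's third law T = 2π√(a³/μ) = 2π × 1.328×10⁴ = 8.345×10⁴ s.
= 23.18 hours.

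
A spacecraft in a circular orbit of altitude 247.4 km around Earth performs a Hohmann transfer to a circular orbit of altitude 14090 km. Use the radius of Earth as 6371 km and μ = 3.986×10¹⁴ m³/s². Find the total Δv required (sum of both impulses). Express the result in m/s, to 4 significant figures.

r₁ = 6371 + 247.4 = 6618.4 km = 6.6184×10⁶ m.
r₂ = 6371 + 14090 = 20461 km = 2.0461×10⁷ m.
Transfer ellipse a_t = (r₁ + r₂)/2 = 1.354×10⁷ m.
At r₁: circular v_c1 = √(μ/r₁) = 7761 m/s; transfer-perigee v_p = √[μ(2/r₁ − 1/a_t)] = 9540 m/s.
Δv₁ = v_p − v_c1 = 1780 m/s.
At r₂: circular v_c2 = √(μ/r₂) = 4414 m/s; transfer-apogee v_a = √[μ(2/r₂ − 1/a_t)] = 3086 m/s.
Δv₂ = v_c2 − v_a = 1328 m/s.
Total Δv = Δv₁ + Δv₂ = 3107 m/s.

Δv_total ≈ 3107 m/s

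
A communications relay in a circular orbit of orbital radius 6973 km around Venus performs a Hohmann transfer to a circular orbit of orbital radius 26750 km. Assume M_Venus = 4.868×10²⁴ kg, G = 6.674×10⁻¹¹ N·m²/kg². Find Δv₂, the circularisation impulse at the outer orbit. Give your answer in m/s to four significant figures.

Δv ≈ 1244 m/s

μ = GM = 6.674×10⁻¹¹ × 4.868×10²⁴ = 3.249×10¹⁴ m³/s².
r₁ = 6973 km = 6.973×10⁶ m.
r₂ = 26750 km = 2.675×10⁷ m.
Transfer ellipse a_t = (r₁ + r₂)/2 = 1.686×10⁷ m.
At r₁: circular v_c1 = √(μ/r₁) = 6826 m/s; transfer-periapsis v_p = √[μ(2/r₁ − 1/a_t)] = 8598 m/s.
At r₂: circular v_c2 = √(μ/r₂) = 3485 m/s; transfer-apoapsis v_a = √[μ(2/r₂ − 1/a_t)] = 2241 m/s.
Δv₂ = v_c2 − v_a = 1244 m/s.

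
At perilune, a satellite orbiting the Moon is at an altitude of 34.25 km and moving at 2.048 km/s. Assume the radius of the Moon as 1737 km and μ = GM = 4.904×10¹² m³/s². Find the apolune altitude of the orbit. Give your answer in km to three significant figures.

apolune altitude ≈ 3790 km

r_p = 1737 + 34.25 = 1771.2 km = 1.771×10⁶ m.
Specific energy ε = v²/2 − μ/r = -6.715×10⁵ J/kg, so a = −μ/(2ε) = 3.651×10⁶ m.
The apsides satisfy r_p + r_a = 2a, so the apolune radius is 2a − r_p = 5.532×10⁶ m = 5531.6 km.
Apolune altitude = 5531.6 − 1737 = 3794.6 km.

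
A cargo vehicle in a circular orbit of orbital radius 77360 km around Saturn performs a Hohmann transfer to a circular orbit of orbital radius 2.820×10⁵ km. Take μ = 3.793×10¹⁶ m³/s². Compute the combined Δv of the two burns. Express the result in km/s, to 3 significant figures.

r₁ = 77360 km = 7.736×10⁷ m.
r₂ = 2.820×10⁵ km = 2.820×10⁸ m.
Transfer ellipse a_t = (r₁ + r₂)/2 = 1.797×10⁸ m.
At r₁: circular v_c1 = √(μ/r₁) = 22140 m/s; transfer-perikrone v_p = √[μ(2/r₁ − 1/a_t)] = 27740 m/s.
Δv₁ = v_p − v_c1 = 5597 m/s.
At r₂: circular v_c2 = √(μ/r₂) = 11600 m/s; transfer-apokrone v_a = √[μ(2/r₂ − 1/a_t)] = 7610 m/s.
Δv₂ = v_c2 − v_a = 3988 m/s.
Total Δv = Δv₁ + Δv₂ = 9585 m/s = 9.585 km/s.

Δv_total ≈ 9.58 km/s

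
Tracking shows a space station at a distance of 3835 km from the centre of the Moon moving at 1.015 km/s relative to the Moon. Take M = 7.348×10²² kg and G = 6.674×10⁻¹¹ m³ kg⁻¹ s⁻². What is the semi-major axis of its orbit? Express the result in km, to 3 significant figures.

μ = GM = 6.674×10⁻¹¹ × 7.348×10²² = 4.904×10¹² m³/s².
r = 3.835×10⁶ m.
Specific orbital energy ε = v²/2 − μ/r = (1015)²/2 − 4.904×10¹²/3.835×10⁶ = -7.637×10⁵ J/kg.
Since ε = −μ/(2a), a = −μ/(2ε) = 3.211×10⁶ m = 3210.9 km.

a ≈ 3210 km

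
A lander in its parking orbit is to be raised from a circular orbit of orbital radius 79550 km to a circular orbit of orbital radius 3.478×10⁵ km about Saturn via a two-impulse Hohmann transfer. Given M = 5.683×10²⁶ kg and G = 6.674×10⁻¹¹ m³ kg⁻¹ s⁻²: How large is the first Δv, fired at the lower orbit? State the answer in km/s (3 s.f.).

Δv ≈ 6.02 km/s

μ = GM = 6.674×10⁻¹¹ × 5.683×10²⁶ = 3.793×10¹⁶ m³/s².
r₁ = 79550 km = 7.955×10⁷ m.
r₂ = 3.478×10⁵ km = 3.478×10⁸ m.
Transfer ellipse a_t = (r₁ + r₂)/2 = 2.137×10⁸ m.
At r₁: circular v_c1 = √(μ/r₁) = 21840 m/s; transfer-perikrone v_p = √[μ(2/r₁ − 1/a_t)] = 27860 m/s.
Δv₁ = v_p − v_c1 = 6023 m/s.
= 6.023 km/s.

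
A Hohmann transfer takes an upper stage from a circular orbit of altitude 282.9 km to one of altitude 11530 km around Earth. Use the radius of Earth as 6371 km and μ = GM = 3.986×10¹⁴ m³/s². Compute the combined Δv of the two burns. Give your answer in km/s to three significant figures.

Δv_total ≈ 2.85 km/s

r₁ = 6371 + 282.9 = 6653.9 km = 6.6539×10⁶ m.
r₂ = 6371 + 11530 = 17901 km = 1.7901×10⁷ m.
Transfer ellipse a_t = (r₁ + r₂)/2 = 1.228×10⁷ m.
At r₁: circular v_c1 = √(μ/r₁) = 7740 m/s; transfer-perigee v_p = √[μ(2/r₁ − 1/a_t)] = 9346 m/s.
Δv₁ = v_p − v_c1 = 1606 m/s.
At r₂: circular v_c2 = √(μ/r₂) = 4719 m/s; transfer-apogee v_a = √[μ(2/r₂ − 1/a_t)] = 3474 m/s.
Δv₂ = v_c2 − v_a = 1245 m/s.
Total Δv = Δv₁ + Δv₂ = 2851 m/s = 2.851 km/s.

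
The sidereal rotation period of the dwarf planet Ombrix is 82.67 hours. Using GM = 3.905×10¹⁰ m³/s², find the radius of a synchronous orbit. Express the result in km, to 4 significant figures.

r_sync ≈ 4441 km

T = 82.67 hours = 2.976×10⁵ s.
A synchronous orbit has period T, so by Kepler's third law a = (μT²/4π²)^(1/3).
μT²/4π² = 3.905×10¹⁰ × (2.976×10⁵)² / 39.48 = 8.761×10¹⁹ m³.
a = 4.441×10⁶ m = 4441.4 km.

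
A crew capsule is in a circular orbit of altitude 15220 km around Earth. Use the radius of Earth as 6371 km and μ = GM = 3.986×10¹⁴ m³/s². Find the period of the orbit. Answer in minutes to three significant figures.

T ≈ 526 minutes

r = 6371 + 15220 = 21591 km = 2.1591×10⁷ m.
Kepler's third law: T = 2π√(r³/μ) = 2π√((2.159×10⁷)³ / 3.986×10¹⁴).
r³/μ = 2.525×10⁷ s², so T = 2π × 5.025×10³ = 3.157×10⁴ s.
Converting: 3.157×10⁴ s ÷ 60.00 = 526.2 minutes.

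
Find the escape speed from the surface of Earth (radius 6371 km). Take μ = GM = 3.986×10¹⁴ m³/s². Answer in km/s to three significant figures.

r = R = 6.371×10⁶ m.
Escape speed v_esc = √(2μ/r) = √(2 × 3.986×10¹⁴ / 6.371×10⁶) = √(1.251×10⁸) = 11190 m/s.
= 11.19 km/s.

v_esc ≈ 11.2 km/s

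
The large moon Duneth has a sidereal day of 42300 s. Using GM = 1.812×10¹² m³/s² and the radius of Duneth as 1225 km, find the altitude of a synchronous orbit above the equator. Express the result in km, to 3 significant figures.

h_sync ≈ 3120 km

A synchronous orbit has period T, so by Kepler's third law a = (μT²/4π²)^(1/3).
μT²/4π² = 1.812×10¹² × (4.230×10⁴)² / 39.48 = 8.213×10¹⁹ m³.
a = 4.347×10⁶ m = 4346.7 km.
Altitude h = a − R = 4346.7 − 1225 = 3121.7 km.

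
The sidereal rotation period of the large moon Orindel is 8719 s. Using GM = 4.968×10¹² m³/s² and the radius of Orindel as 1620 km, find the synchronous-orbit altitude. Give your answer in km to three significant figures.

h_sync ≈ 503 km

A synchronous orbit has period T, so by Kepler's third law a = (μT²/4π²)^(1/3).
μT²/4π² = 4.968×10¹² × (8.719×10³)² / 39.48 = 9.567×10¹⁸ m³.
a = 2.123×10⁶ m = 2122.8 km.
Altitude h = a − R = 2122.8 − 1620 = 502.85 km.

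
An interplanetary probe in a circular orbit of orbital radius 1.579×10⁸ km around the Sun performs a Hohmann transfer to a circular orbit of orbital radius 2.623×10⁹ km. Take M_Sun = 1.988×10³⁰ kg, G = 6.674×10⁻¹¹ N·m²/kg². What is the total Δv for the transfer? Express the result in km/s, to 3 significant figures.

μ = GM = 6.674×10⁻¹¹ × 1.988×10³⁰ = 1.327×10²⁰ m³/s².
r₁ = 1.579×10⁸ km = 1.579×10¹¹ m.
r₂ = 2.623×10⁹ km = 2.623×10¹² m.
Transfer ellipse a_t = (r₁ + r₂)/2 = 1.390×10¹² m.
At r₁: circular v_c1 = √(μ/r₁) = 28990 m/s; transfer-perihelion v_p = √[μ(2/r₁ − 1/a_t)] = 39810 m/s.
Δv₁ = v_p − v_c1 = 10830 m/s.
At r₂: circular v_c2 = √(μ/r₂) = 7112 m/s; transfer-aphelion v_a = √[μ(2/r₂ − 1/a_t)] = 2397 m/s.
Δv₂ = v_c2 − v_a = 4715 m/s.
Total Δv = Δv₁ + Δv₂ = 15540 m/s = 15.54 km/s.

Δv_total ≈ 15.5 km/s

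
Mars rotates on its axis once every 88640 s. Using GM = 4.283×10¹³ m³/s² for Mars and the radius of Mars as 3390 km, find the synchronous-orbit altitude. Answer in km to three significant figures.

h_sync ≈ 17000 km

A synchronous orbit has period T, so by Kepler's third law a = (μT²/4π²)^(1/3).
μT²/4π² = 4.283×10¹³ × (8.864×10⁴)² / 39.48 = 8.524×10²¹ m³.
a = 2.043×10⁷ m = 20428 km.
Altitude h = a − R = 20428 − 3390 = 17038 km.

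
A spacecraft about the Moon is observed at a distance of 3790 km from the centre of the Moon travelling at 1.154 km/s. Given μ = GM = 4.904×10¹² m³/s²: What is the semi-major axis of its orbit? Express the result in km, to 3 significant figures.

a ≈ 3900 km

r = 3.790×10⁶ m.
Vis-viva rearranged: 1/a = 2/r − v²/μ = 5.277×10⁻⁷ − 2.716×10⁻⁷ = 2.561×10⁻⁷ m⁻¹.
a = 3.904×10⁶ m = 3904.0 km.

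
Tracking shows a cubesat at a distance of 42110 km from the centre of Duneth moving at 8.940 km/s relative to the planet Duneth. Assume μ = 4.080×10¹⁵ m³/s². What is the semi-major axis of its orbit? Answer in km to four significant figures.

a ≈ 35840 km

r = 4.211×10⁷ m.
Vis-viva rearranged: 1/a = 2/r − v²/μ = 4.749×10⁻⁸ − 1.959×10⁻⁸ = 2.791×10⁻⁸ m⁻¹.
a = 3.584×10⁷ m = 35835 km.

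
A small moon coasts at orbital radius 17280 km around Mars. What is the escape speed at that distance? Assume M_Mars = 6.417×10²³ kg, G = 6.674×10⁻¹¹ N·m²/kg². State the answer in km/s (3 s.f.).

v_esc ≈ 2.23 km/s

μ = GM = 6.674×10⁻¹¹ × 6.417×10²³ = 4.283×10¹³ m³/s².
r = 17280 km = 1.728×10⁷ m.
Escape speed v_esc = √(2μ/r) = √(2 × 4.283×10¹³ / 1.728×10⁷) = √(4.957×10⁶) = 2226 m/s.
= 2.226 km/s.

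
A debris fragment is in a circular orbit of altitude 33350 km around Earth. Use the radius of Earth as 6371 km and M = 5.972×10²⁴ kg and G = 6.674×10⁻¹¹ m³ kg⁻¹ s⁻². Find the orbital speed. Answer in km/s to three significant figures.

v ≈ 3.17 km/s

μ = GM = 6.674×10⁻¹¹ × 5.972×10²⁴ = 3.986×10¹⁴ m³/s².
r = 6371 + 33350 = 39721 km = 3.9721×10⁷ m.
For a circular orbit v = √(μ/r) = √(3.986×10¹⁴ / 3.972×10⁷) = √(1.003×10⁷) = 3168 m/s.
That is 3.168 km/s.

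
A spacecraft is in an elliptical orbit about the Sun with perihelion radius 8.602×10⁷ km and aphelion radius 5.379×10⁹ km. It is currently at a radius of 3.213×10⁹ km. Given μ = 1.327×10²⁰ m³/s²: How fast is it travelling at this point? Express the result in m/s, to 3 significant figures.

Semi-major axis a = (r_p + r_a)/2 = 2.7325×10⁹ km = 2.733×10¹² m.
Vis-viva: v² = μ(2/r − 1/a) = 1.327×10²⁰ × (6.225×10⁻¹³ − 3.660×10⁻¹³) = 3.404×10⁷ m²/s².
v = 5834 m/s.

v ≈ 5830 m/s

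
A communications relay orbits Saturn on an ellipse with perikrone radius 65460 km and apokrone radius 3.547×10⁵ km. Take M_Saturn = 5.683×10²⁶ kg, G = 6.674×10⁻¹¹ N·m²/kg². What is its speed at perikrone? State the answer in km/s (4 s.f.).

v ≈ 31.28 km/s

μ = GM = 6.674×10⁻¹¹ × 5.683×10²⁶ = 3.793×10¹⁶ m³/s².
Semi-major axis a = (r_p + r_a)/2 = 2.1008×10⁵ km = 2.101×10⁸ m.
Vis-viva: v² = μ(2/r − 1/a) = 3.793×10¹⁶ × (3.055×10⁻⁸ − 4.760×10⁻⁹) = 9.783×10⁸ m²/s².
v = 31280 m/s = 31.28 km/s.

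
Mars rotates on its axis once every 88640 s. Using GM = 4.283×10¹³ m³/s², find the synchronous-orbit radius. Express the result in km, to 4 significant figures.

r_sync ≈ 20430 km

A synchronous orbit has period T, so by Kepler's third law a = (μT²/4π²)^(1/3).
μT²/4π² = 4.283×10¹³ × (8.864×10⁴)² / 39.48 = 8.524×10²¹ m³.
a = 2.043×10⁷ m = 20428 km.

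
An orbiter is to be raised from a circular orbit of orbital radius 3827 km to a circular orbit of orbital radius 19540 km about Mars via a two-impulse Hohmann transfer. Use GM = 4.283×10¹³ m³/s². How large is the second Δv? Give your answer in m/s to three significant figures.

Δv ≈ 633 m/s

r₁ = 3827 km = 3.827×10⁶ m.
r₂ = 19540 km = 1.954×10⁷ m.
Transfer ellipse a_t = (r₁ + r₂)/2 = 1.168×10⁷ m.
At r₁: circular v_c1 = √(μ/r₁) = 3345 m/s; transfer-periapsis v_p = √[μ(2/r₁ − 1/a_t)] = 4326 m/s.
At r₂: circular v_c2 = √(μ/r₂) = 1481 m/s; transfer-apoapsis v_a = √[μ(2/r₂ − 1/a_t)] = 847.3 m/s.
Δv₂ = v_c2 − v_a = 633.2 m/s.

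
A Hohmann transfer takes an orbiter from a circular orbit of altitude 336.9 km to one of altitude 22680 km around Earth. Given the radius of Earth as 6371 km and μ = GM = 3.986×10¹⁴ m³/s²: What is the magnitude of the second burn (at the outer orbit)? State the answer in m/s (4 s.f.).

r₁ = 6371 + 336.9 = 6707.9 km = 6.7079×10⁶ m.
r₂ = 6371 + 22680 = 29051 km = 2.9051×10⁷ m.
Transfer ellipse a_t = (r₁ + r₂)/2 = 1.788×10⁷ m.
At r₁: circular v_c1 = √(μ/r₁) = 7709 m/s; transfer-perigee v_p = √[μ(2/r₁ − 1/a_t)] = 9826 m/s.
At r₂: circular v_c2 = √(μ/r₂) = 3704 m/s; transfer-apogee v_a = √[μ(2/r₂ − 1/a_t)] = 2269 m/s.
Δv₂ = v_c2 − v_a = 1435 m/s.

Δv ≈ 1435 m/s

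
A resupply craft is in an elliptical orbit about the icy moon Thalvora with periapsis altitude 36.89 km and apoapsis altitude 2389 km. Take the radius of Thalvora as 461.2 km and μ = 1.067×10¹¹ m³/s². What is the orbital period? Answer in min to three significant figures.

r_p = 461.2 + 36.89 = 498.09 km = 4.9809×10⁵ m.
r_a = 461.2 + 2389 = 2850.2 km = 2.8502×10⁶ m.
Semi-major axis a = (r_p + r_a)/2 = (498.09 + 2850.2)/2 = 1674.1 km = 1.674×10⁶ m.
By Kepler's third law T = 2π√(a³/μ) = 2π × 6.631×10³ = 4.167×10⁴ s.
= 694.4 min.

T ≈ 694 min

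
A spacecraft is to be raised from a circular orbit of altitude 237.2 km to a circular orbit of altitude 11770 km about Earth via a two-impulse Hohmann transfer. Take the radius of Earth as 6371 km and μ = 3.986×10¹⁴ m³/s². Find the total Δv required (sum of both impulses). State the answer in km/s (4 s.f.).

r₁ = 6371 + 237.2 = 6608.2 km = 6.6082×10⁶ m.
r₂ = 6371 + 11770 = 18141 km = 1.8141×10⁷ m.
Transfer ellipse a_t = (r₁ + r₂)/2 = 1.237×10⁷ m.
At r₁: circular v_c1 = √(μ/r₁) = 7767 m/s; transfer-perigee v_p = √[μ(2/r₁ − 1/a_t)] = 9404 m/s.
Δv₁ = v_p − v_c1 = 1637 m/s.
At r₂: circular v_c2 = √(μ/r₂) = 4687 m/s; transfer-apogee v_a = √[μ(2/r₂ − 1/a_t)] = 3425 m/s.
Δv₂ = v_c2 − v_a = 1262 m/s.
Total Δv = Δv₁ + Δv₂ = 2899 m/s = 2.899 km/s.

Δv_total ≈ 2.899 km/s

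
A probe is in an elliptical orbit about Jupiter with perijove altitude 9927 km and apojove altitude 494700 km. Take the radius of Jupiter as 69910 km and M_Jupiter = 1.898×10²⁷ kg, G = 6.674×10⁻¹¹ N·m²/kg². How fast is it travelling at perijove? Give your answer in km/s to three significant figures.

μ = GM = 6.674×10⁻¹¹ × 1.898×10²⁷ = 1.267×10¹⁷ m³/s².
r_p = 69910 + 9927 = 79837 km = 7.9837×10⁷ m.
r_a = 69910 + 494700 = 564610 km = 5.6461×10⁸ m.
Semi-major axis a = (r_p + r_a)/2 = 3.2222×10⁵ km = 3.222×10⁸ m.
Vis-viva: v² = μ(2/r − 1/a) = 1.267×10¹⁷ × (2.505×10⁻⁸ − 3.103×10⁻⁹) = 2.780×10⁹ m²/s².
v = 52730 m/s = 52.73 km/s.

v ≈ 52.7 km/s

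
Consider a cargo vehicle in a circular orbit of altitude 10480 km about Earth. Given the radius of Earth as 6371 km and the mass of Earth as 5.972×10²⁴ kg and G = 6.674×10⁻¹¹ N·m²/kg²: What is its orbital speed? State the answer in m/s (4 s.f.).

v ≈ 4863 m/s

μ = GM = 6.674×10⁻¹¹ × 5.972×10²⁴ = 3.986×10¹⁴ m³/s².
r = 6371 + 10480 = 16851 km = 1.6851×10⁷ m.
For a circular orbit v = √(μ/r) = √(3.986×10¹⁴ / 1.685×10⁷) = √(2.365×10⁷) = 4863 m/s.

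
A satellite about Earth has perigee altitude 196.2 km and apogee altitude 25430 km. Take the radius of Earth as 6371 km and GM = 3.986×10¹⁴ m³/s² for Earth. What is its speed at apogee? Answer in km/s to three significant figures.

v ≈ 2.07 km/s

r_p = 6371 + 196.2 = 6567.2 km = 6.5672×10⁶ m.
r_a = 6371 + 25430 = 31801 km = 3.1801×10⁷ m.
Semi-major axis a = (r_p + r_a)/2 = 19184 km = 1.918×10⁷ m.
Vis-viva: v² = μ(2/r − 1/a) = 3.986×10¹⁴ × (6.289×10⁻⁸ − 5.213×10⁻⁸) = 4.291×10⁶ m²/s².
v = 2071 m/s = 2.071 km/s.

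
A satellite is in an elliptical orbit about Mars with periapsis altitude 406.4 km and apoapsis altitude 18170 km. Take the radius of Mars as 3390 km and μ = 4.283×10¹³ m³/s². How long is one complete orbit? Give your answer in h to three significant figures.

T ≈ 12.0 h

r_p = 3390 + 406.4 = 3796.4 km = 3.7964×10⁶ m.
r_a = 3390 + 18170 = 21560 km = 2.1560×10⁷ m.
Semi-major axis a = (r_p + r_a)/2 = (3796.4 + 21560)/2 = 12678 km = 1.268×10⁷ m.
By Kepler's third law T = 2π√(a³/μ) = 2π × 6.898×10³ = 4.334×10⁴ s.
= 12.04 h.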